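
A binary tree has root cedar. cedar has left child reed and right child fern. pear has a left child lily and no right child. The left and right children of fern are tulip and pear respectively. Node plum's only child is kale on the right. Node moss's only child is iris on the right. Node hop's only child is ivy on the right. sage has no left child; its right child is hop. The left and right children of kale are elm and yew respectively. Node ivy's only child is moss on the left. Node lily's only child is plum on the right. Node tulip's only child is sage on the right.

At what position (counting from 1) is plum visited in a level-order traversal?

9

Level-order visits nodes level by level from the root, left to right within each level.
Level 0: cedar
Level 1: reed, fern
Level 2: tulip, pear
Level 3: sage, lily
Level 4: hop, plum
Level 5: ivy, kale
Level 6: moss, elm, yew
Level 7: iris
Full level-order sequence: cedar, reed, fern, tulip, pear, sage, lily, hop, plum, ivy, kale, moss, elm, yew, iris.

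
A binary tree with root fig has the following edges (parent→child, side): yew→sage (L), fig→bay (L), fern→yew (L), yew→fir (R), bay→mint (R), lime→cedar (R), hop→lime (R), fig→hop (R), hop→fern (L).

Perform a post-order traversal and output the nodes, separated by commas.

Post-order visits the left subtree, then the right subtree, then the node.
At fig: go left to bay.
  At bay: no left child.
  At bay: go right to mint.
    mint is a leaf — visit mint.
  Visit bay.
At fig: go right to hop.
  At hop: go left to fern.
    At fern: go left to yew.
      At yew: go left to sage.
        sage is a leaf — visit sage.
      At yew: go right to fir.
        fir is a leaf — visit fir.
      Visit yew.
    At fern: no right child.
    Visit fern.
  At hop: go right to lime.
    At lime: no left child.
    At lime: go right to cedar.
      cedar is a leaf — visit cedar.
    Visit lime.
  Visit hop.
Visit fig.

mint, bay, sage, fir, yew, fern, cedar, lime, hop, fig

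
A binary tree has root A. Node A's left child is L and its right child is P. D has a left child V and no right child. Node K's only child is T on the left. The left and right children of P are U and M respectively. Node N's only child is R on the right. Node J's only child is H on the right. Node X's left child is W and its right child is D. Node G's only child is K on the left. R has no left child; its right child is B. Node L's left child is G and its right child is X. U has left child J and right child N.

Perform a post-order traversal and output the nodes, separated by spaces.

T K G W V D X L H J B R N U M P A

Post-order visits the left subtree, then the right subtree, then the node.
At A: go left to L.
  At L: go left to G.
    At G: go left to K.
      At K: go left to T.
        T is a leaf — visit T.
      At K: no right child.
      Visit K.
    At G: no right child.
    Visit G.
  At L: go right to X.
    At X: go left to W.
      W is a leaf — visit W.
    At X: go right to D.
      At D: go left to V.
        V is a leaf — visit V.
      At D: no right child.
      Visit D.
    Visit X.
  Visit L.
At A: go right to P.
  At P: go left to U.
    At U: go left to J.
      At J: no left child.
      At J: go right to H.
        H is a leaf — visit H.
      Visit J.
    At U: go right to N.
      At N: no left child.
      At N: go right to R.
        At R: no left child.
        At R: go right to B.
          B is a leaf — visit B.
        Visit R.
      Visit N.
    Visit U.
  At P: go right to M.
    M is a leaf — visit M.
  Visit P.
Visit A.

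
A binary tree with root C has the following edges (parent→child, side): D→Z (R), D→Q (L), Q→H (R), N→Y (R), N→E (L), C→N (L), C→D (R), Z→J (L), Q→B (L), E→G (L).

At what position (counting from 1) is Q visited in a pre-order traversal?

7

Pre-order visits the node, then its left subtree, then its right subtree.
Visit C.
At C: go left to N.
  Visit N.
  At N: go left to E.
    Visit E.
    At E: go left to G.
      G is a leaf — visit G.
    At E: no right child.
  At N: go right to Y.
    Y is a leaf — visit Y.
At C: go right to D.
  Visit D.
  At D: go left to Q.
    Visit Q.
    At Q: go left to B.
      B is a leaf — visit B.
    At Q: go right to H.
      H is a leaf — visit H.
  At D: go right to Z.
    Visit Z.
    At Z: go left to J.
      J is a leaf — visit J.
    At Z: no right child.
Full pre-order sequence: C, N, E, G, Y, D, Q, B, H, Z, J.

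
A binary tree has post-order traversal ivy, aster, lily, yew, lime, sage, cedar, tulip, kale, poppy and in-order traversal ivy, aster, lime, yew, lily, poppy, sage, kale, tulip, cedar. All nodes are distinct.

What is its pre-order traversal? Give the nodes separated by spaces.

The last element of post-order is the root; it splits in-order into left and right subtrees.
Root poppy: left subtree has 5 nodes {ivy, aster, lime, yew, lily}, right has 4 {sage, kale, tulip, cedar}.
  Root lime: left subtree has 2 nodes {ivy, aster}, right has 2 {yew, lily}.
    Root aster: left subtree has 1 node {ivy}, right has 0 { }.
    Root yew: left subtree has 0 nodes { }, right has 1 {lily}.
  Root kale: left subtree has 1 node {sage}, right has 2 {tulip, cedar}.
    Root tulip: left subtree has 0 nodes { }, right has 1 {cedar}.

poppy lime aster ivy yew lily kale sage tulip cedar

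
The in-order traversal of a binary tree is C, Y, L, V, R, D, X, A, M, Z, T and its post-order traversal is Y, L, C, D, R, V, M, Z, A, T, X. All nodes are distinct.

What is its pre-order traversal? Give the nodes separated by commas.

The last element of post-order is the root; it splits in-order into left and right subtrees.
Root X: left subtree has 6 nodes {C, Y, L, V, R, D}, right has 4 {A, M, Z, T}.
  Root V: left subtree has 3 nodes {C, Y, L}, right has 2 {R, D}.
    Root C: left subtree has 0 nodes { }, right has 2 {Y, L}.
      Root L: left subtree has 1 node {Y}, right has 0 { }.
    Root R: left subtree has 0 nodes { }, right has 1 {D}.
  Root T: left subtree has 3 nodes {A, M, Z}, right has 0 { }.
    Root A: left subtree has 0 nodes { }, right has 2 {M, Z}.
      Root Z: left subtree has 1 node {M}, right has 0 { }.

X, V, C, L, Y, R, D, T, A, Z, M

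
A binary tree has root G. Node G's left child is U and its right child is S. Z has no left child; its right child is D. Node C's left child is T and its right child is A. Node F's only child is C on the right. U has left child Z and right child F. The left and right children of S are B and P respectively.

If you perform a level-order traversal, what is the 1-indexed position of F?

5

Level-order visits nodes level by level from the root, left to right within each level.
Level 0: G
Level 1: U, S
Level 2: Z, F, B, P
Level 3: D, C
Level 4: T, A
Full level-order sequence: G, U, S, Z, F, B, P, D, C, T, A.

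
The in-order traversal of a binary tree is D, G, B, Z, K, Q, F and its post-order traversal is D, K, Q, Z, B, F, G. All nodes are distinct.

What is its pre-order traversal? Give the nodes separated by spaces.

G D F B Z Q K

The last element of post-order is the root; it splits in-order into left and right subtrees.
Root G: left subtree has 1 node {D}, right has 5 {B, Z, K, Q, F}.
  Root F: left subtree has 4 nodes {B, Z, K, Q}, right has 0 { }.
    Root B: left subtree has 0 nodes { }, right has 3 {Z, K, Q}.
      Root Z: left subtree has 0 nodes { }, right has 2 {K, Q}.
        Root Q: left subtree has 1 node {K}, right has 0 { }.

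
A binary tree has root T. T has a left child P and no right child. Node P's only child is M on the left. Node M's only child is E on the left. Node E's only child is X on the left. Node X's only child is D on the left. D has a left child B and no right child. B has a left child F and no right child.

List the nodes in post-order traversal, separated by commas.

Post-order visits the left subtree, then the right subtree, then the node.
At T: go left to P.
  At P: go left to M.
    At M: go left to E.
      At E: go left to X.
        At X: go left to D.
          At D: go left to B.
            At B: go left to F.
              F is a leaf — visit F.
            At B: no right child.
            Visit B.
          At D: no right child.
          Visit D.
        At X: no right child.
        Visit X.
      At E: no right child.
      Visit E.
    At M: no right child.
    Visit M.
  At P: no right child.
  Visit P.
At T: no right child.
Visit T.

F, B, D, X, E, M, P, T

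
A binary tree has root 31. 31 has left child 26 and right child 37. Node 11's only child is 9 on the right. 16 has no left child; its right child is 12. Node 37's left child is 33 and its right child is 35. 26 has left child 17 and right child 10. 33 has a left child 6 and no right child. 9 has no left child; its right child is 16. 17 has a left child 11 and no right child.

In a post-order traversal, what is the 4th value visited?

11

Post-order visits the left subtree, then the right subtree, then the node.
At 31: go left to 26.
  At 26: go left to 17.
    At 17: go left to 11.
      At 11: no left child.
      At 11: go right to 9.
        At 9: no left child.
        At 9: go right to 16.
          At 16: no left child.
          At 16: go right to 12.
            12 is a leaf — visit 12.
          Visit 16.
        Visit 9.
      Visit 11.
    At 17: no right child.
    Visit 17.
  At 26: go right to 10.
    10 is a leaf — visit 10.
  Visit 26.
At 31: go right to 37.
  At 37: go left to 33.
    At 33: go left to 6.
      6 is a leaf — visit 6.
    At 33: no right child.
    Visit 33.
  At 37: go right to 35.
    35 is a leaf — visit 35.
  Visit 37.
Visit 31.
Full post-order sequence: 12, 16, 9, 11, 17, 10, 26, 6, 33, 35, 37, 31.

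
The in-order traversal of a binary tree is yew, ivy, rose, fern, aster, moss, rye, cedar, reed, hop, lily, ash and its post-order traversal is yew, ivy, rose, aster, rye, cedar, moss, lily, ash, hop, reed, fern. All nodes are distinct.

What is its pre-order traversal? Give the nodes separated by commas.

The last element of post-order is the root; it splits in-order into left and right subtrees.
Root fern: left subtree has 3 nodes {yew, ivy, rose}, right has 8 {aster, moss, rye, cedar, reed, hop, lily, ash}.
  Root rose: left subtree has 2 nodes {yew, ivy}, right has 0 { }.
    Root ivy: left subtree has 1 node {yew}, right has 0 { }.
  Root reed: left subtree has 4 nodes {aster, moss, rye, cedar}, right has 3 {hop, lily, ash}.
    Root moss: left subtree has 1 node {aster}, right has 2 {rye, cedar}.
      Root cedar: left subtree has 1 node {rye}, right has 0 { }.
    Root hop: left subtree has 0 nodes { }, right has 2 {lily, ash}.
      Root ash: left subtree has 1 node {lily}, right has 0 { }.

fern, rose, ivy, yew, reed, moss, aster, cedar, rye, hop, ash, lily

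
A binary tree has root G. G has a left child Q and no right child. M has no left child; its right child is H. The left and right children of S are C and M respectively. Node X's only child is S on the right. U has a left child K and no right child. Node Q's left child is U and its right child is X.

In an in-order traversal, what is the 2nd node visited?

In-order visits the left subtree, then the node, then the right subtree.
At G: go left to Q.
  At Q: go left to U.
    At U: go left to K.
      K is a leaf — visit K.
    Visit U.
    At U: no right child.
  Visit Q.
  At Q: go right to X.
    At X: no left child.
    Visit X.
    At X: go right to S.
      At S: go left to C.
        C is a leaf — visit C.
      Visit S.
      At S: go right to M.
        At M: no left child.
        Visit M.
        At M: go right to H.
          H is a leaf — visit H.
Visit G.
At G: no right child.
Full in-order sequence: K, U, Q, X, C, S, M, H, G.

U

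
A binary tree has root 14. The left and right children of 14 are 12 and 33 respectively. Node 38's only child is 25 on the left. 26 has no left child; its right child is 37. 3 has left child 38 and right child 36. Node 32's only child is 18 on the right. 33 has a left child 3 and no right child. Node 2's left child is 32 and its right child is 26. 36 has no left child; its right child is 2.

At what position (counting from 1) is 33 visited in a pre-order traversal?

3

Pre-order visits the node, then its left subtree, then its right subtree.
Visit 14.
At 14: go left to 12.
  12 is a leaf — visit 12.
At 14: go right to 33.
  Visit 33.
  At 33: go left to 3.
    Visit 3.
    At 3: go left to 38.
      Visit 38.
      At 38: go left to 25.
        25 is a leaf — visit 25.
      At 38: no right child.
    At 3: go right to 36.
      Visit 36.
      At 36: no left child.
      At 36: go right to 2.
        Visit 2.
        At 2: go left to 32.
          Visit 32.
          At 32: no left child.
          At 32: go right to 18.
            18 is a leaf — visit 18.
        At 2: go right to 26.
          Visit 26.
          At 26: no left child.
          At 26: go right to 37.
            37 is a leaf — visit 37.
  At 33: no right child.
Full pre-order sequence: 14, 12, 33, 3, 38, 25, 36, 2, 32, 18, 26, 37.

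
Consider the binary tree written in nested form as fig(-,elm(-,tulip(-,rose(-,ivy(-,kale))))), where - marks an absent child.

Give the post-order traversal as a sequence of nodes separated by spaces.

Post-order visits the left subtree, then the right subtree, then the node.
At fig: no left child.
At fig: go right to elm.
  At elm: no left child.
  At elm: go right to tulip.
    At tulip: no left child.
    At tulip: go right to rose.
      At rose: no left child.
      At rose: go right to ivy.
        At ivy: no left child.
        At ivy: go right to kale.
          kale is a leaf — visit kale.
        Visit ivy.
      Visit rose.
    Visit tulip.
  Visit elm.
Visit fig.

kale ivy rose tulip elm fig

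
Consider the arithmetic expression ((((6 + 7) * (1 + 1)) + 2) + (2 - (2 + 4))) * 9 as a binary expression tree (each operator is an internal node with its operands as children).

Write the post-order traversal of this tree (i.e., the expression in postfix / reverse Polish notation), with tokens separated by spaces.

Post-order on an expression tree gives postfix notation: for each operator, emit left operand, right operand, then the operator.

6 7 + 1 1 + * 2 + 2 2 4 + - + 9 *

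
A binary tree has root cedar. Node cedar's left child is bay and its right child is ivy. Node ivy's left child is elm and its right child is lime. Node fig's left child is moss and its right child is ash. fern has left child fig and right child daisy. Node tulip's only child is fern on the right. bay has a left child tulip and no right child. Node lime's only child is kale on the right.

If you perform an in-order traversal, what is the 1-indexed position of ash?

4

In-order visits the left subtree, then the node, then the right subtree.
At cedar: go left to bay.
  At bay: go left to tulip.
    At tulip: no left child.
    Visit tulip.
    At tulip: go right to fern.
      At fern: go left to fig.
        At fig: go left to moss.
          moss is a leaf — visit moss.
        Visit fig.
        At fig: go right to ash.
          ash is a leaf — visit ash.
      Visit fern.
      At fern: go right to daisy.
        daisy is a leaf — visit daisy.
  Visit bay.
  At bay: no right child.
Visit cedar.
At cedar: go right to ivy.
  At ivy: go left to elm.
    elm is a leaf — visit elm.
  Visit ivy.
  At ivy: go right to lime.
    At lime: no left child.
    Visit lime.
    At lime: go right to kale.
      kale is a leaf — visit kale.
Full in-order sequence: tulip, moss, fig, ash, fern, daisy, bay, cedar, elm, ivy, lime, kale.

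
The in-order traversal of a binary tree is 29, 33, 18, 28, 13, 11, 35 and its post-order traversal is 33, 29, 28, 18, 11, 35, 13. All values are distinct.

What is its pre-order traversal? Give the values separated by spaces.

The last element of post-order is the root; it splits in-order into left and right subtrees.
Root 13: left subtree has 4 nodes {29, 33, 18, 28}, right has 2 {11, 35}.
  Root 18: left subtree has 2 nodes {29, 33}, right has 1 {28}.
    Root 29: left subtree has 0 nodes { }, right has 1 {33}.
  Root 35: left subtree has 1 node {11}, right has 0 { }.

13 18 29 33 28 35 11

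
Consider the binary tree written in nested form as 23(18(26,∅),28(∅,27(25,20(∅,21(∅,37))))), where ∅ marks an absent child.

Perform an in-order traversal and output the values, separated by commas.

In-order visits the left subtree, then the node, then the right subtree.
At 23: go left to 18.
  At 18: go left to 26.
    26 is a leaf — visit 26.
  Visit 18.
  At 18: no right child.
Visit 23.
At 23: go right to 28.
  At 28: no left child.
  Visit 28.
  At 28: go right to 27.
    At 27: go left to 25.
      25 is a leaf — visit 25.
    Visit 27.
    At 27: go right to 20.
      At 20: no left child.
      Visit 20.
      At 20: go right to 21.
        At 21: no left child.
        Visit 21.
        At 21: go right to 37.
          37 is a leaf — visit 37.

26, 18, 23, 28, 25, 27, 20, 21, 37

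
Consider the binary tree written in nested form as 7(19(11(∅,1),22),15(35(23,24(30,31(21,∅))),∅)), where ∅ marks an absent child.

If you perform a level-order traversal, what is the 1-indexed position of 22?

5

Level-order visits nodes level by level from the root, left to right within each level.
Level 0: 7
Level 1: 19, 15
Level 2: 11, 22, 35
Level 3: 1, 23, 24
Level 4: 30, 31
Level 5: 21
Full level-order sequence: 7, 19, 15, 11, 22, 35, 1, 23, 24, 30, 31, 21.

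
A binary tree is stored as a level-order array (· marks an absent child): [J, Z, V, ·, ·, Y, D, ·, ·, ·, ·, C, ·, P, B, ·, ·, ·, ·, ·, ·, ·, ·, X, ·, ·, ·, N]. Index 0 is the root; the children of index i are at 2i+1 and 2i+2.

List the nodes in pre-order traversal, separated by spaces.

Pre-order visits the node, then its left subtree, then its right subtree.
Visit J.
At J: go left to Z.
  Z is a leaf — visit Z.
At J: go right to V.
  Visit V.
  At V: go left to Y.
    Visit Y.
    At Y: go left to C.
      Visit C.
      At C: go left to X.
        X is a leaf — visit X.
      At C: no right child.
    At Y: no right child.
  At V: go right to D.
    Visit D.
    At D: go left to P.
      Visit P.
      At P: go left to N.
        N is a leaf — visit N.
      At P: no right child.
    At D: go right to B.
      B is a leaf — visit B.

J Z V Y C X D P N B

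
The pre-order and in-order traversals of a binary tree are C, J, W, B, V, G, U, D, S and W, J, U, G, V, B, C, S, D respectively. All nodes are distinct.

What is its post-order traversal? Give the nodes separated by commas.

The first element of pre-order is the root; it splits in-order into left and right subtrees.
Root C: left subtree has 6 nodes {W, J, U, G, V, B}, right has 2 {S, D}.
  Root J: left subtree has 1 node {W}, right has 4 {U, G, V, B}.
    Root B: left subtree has 3 nodes {U, G, V}, right has 0 { }.
      Root V: left subtree has 2 nodes {U, G}, right has 0 { }.
        Root G: left subtree has 1 node {U}, right has 0 { }.
  Root D: left subtree has 1 node {S}, right has 0 { }.

W, U, G, V, B, J, S, D, C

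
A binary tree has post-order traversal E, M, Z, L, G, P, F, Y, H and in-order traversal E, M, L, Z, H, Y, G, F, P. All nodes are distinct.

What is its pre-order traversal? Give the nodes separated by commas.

The last element of post-order is the root; it splits in-order into left and right subtrees.
Root H: left subtree has 4 nodes {E, M, L, Z}, right has 4 {Y, G, F, P}.
  Root L: left subtree has 2 nodes {E, M}, right has 1 {Z}.
    Root M: left subtree has 1 node {E}, right has 0 { }.
  Root Y: left subtree has 0 nodes { }, right has 3 {G, F, P}.
    Root F: left subtree has 1 node {G}, right has 1 {P}.

H, L, M, E, Z, Y, F, G, P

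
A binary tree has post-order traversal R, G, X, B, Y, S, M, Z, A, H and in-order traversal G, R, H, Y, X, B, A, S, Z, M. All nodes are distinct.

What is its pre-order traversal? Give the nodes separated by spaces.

H G R A Y B X Z S M

The last element of post-order is the root; it splits in-order into left and right subtrees.
Root H: left subtree has 2 nodes {G, R}, right has 7 {Y, X, B, A, S, Z, M}.
  Root G: left subtree has 0 nodes { }, right has 1 {R}.
  Root A: left subtree has 3 nodes {Y, X, B}, right has 3 {S, Z, M}.
    Root Y: left subtree has 0 nodes { }, right has 2 {X, B}.
      Root B: left subtree has 1 node {X}, right has 0 { }.
    Root Z: left subtree has 1 node {S}, right has 1 {M}.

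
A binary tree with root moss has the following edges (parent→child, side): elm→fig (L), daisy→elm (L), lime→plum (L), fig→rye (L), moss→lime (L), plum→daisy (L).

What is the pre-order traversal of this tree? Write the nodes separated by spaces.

Pre-order visits the node, then its left subtree, then its right subtree.
Visit moss.
At moss: go left to lime.
  Visit lime.
  At lime: go left to plum.
    Visit plum.
    At plum: go left to daisy.
      Visit daisy.
      At daisy: go left to elm.
        Visit elm.
        At elm: go left to fig.
          Visit fig.
          At fig: go left to rye.
            rye is a leaf — visit rye.
          At fig: no right child.
        At elm: no right child.
      At daisy: no right child.
    At plum: no right child.
  At lime: no right child.
At moss: no right child.

moss lime plum daisy elm fig rye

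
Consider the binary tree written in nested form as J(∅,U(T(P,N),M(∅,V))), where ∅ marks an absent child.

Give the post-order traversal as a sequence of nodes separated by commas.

Post-order visits the left subtree, then the right subtree, then the node.
At J: no left child.
At J: go right to U.
  At U: go left to T.
    At T: go left to P.
      P is a leaf — visit P.
    At T: go right to N.
      N is a leaf — visit N.
    Visit T.
  At U: go right to M.
    At M: no left child.
    At M: go right to V.
      V is a leaf — visit V.
    Visit M.
  Visit U.
Visit J.

P, N, T, V, M, U, J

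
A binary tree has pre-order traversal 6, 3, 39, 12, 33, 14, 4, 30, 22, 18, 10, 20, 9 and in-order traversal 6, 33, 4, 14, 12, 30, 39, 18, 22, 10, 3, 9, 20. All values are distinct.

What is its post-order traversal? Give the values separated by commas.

4, 14, 33, 30, 12, 18, 10, 22, 39, 9, 20, 3, 6

The first element of pre-order is the root; it splits in-order into left and right subtrees.
Root 6: left subtree has 0 nodes { }, right has 12 {33, 4, 14, 12, 30, 39, 18, 22, 10, 3, 9, 20}.
  Root 3: left subtree has 9 nodes {33, 4, 14, 12, 30, 39, 18, 22, 10}, right has 2 {9, 20}.
    Root 39: left subtree has 5 nodes {33, 4, 14, 12, 30}, right has 3 {18, 22, 10}.
      Root 12: left subtree has 3 nodes {33, 4, 14}, right has 1 {30}.
        Root 33: left subtree has 0 nodes { }, right has 2 {4, 14}.
          Root 14: left subtree has 1 node {4}, right has 0 { }.
      Root 22: left subtree has 1 node {18}, right has 1 {10}.
    Root 20: left subtree has 1 node {9}, right has 0 { }.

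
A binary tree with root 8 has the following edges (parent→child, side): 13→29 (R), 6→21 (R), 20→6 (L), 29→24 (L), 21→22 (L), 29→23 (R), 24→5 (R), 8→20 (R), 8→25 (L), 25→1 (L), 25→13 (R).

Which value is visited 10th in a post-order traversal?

6

Post-order visits the left subtree, then the right subtree, then the node.
At 8: go left to 25.
  At 25: go left to 1.
    1 is a leaf — visit 1.
  At 25: go right to 13.
    At 13: no left child.
    At 13: go right to 29.
      At 29: go left to 24.
        At 24: no left child.
        At 24: go right to 5.
          5 is a leaf — visit 5.
        Visit 24.
      At 29: go right to 23.
        23 is a leaf — visit 23.
      Visit 29.
    Visit 13.
  Visit 25.
At 8: go right to 20.
  At 20: go left to 6.
    At 6: no left child.
    At 6: go right to 21.
      At 21: go left to 22.
        22 is a leaf — visit 22.
      At 21: no right child.
      Visit 21.
    Visit 6.
  At 20: no right child.
  Visit 20.
Visit 8.
Full post-order sequence: 1, 5, 24, 23, 29, 13, 25, 22, 21, 6, 20, 8.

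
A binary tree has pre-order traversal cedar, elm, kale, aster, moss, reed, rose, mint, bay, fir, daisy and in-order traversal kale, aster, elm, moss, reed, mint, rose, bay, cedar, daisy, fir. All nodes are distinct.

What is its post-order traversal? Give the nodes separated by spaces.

aster kale mint bay rose reed moss elm daisy fir cedar

The first element of pre-order is the root; it splits in-order into left and right subtrees.
Root cedar: left subtree has 8 nodes {kale, aster, elm, moss, reed, mint, rose, bay}, right has 2 {daisy, fir}.
  Root elm: left subtree has 2 nodes {kale, aster}, right has 5 {moss, reed, mint, rose, bay}.
    Root kale: left subtree has 0 nodes { }, right has 1 {aster}.
    Root moss: left subtree has 0 nodes { }, right has 4 {reed, mint, rose, bay}.
      Root reed: left subtree has 0 nodes { }, right has 3 {mint, rose, bay}.
        Root rose: left subtree has 1 node {mint}, right has 1 {bay}.
  Root fir: left subtree has 1 node {daisy}, right has 0 { }.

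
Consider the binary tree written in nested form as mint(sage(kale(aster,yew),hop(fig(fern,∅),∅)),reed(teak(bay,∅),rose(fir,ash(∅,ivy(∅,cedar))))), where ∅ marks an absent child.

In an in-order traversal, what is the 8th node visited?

In-order visits the left subtree, then the node, then the right subtree.
At mint: go left to sage.
  At sage: go left to kale.
    At kale: go left to aster.
      aster is a leaf — visit aster.
    Visit kale.
    At kale: go right to yew.
      yew is a leaf — visit yew.
  Visit sage.
  At sage: go right to hop.
    At hop: go left to fig.
      At fig: go left to fern.
        fern is a leaf — visit fern.
      Visit fig.
      At fig: no right child.
    Visit hop.
    At hop: no right child.
Visit mint.
At mint: go right to reed.
  At reed: go left to teak.
    At teak: go left to bay.
      bay is a leaf — visit bay.
    Visit teak.
    At teak: no right child.
  Visit reed.
  At reed: go right to rose.
    At rose: go left to fir.
      fir is a leaf — visit fir.
    Visit rose.
    At rose: go right to ash.
      At ash: no left child.
      Visit ash.
      At ash: go right to ivy.
        At ivy: no left child.
        Visit ivy.
        At ivy: go right to cedar.
          cedar is a leaf — visit cedar.
Full in-order sequence: aster, kale, yew, sage, fern, fig, hop, mint, bay, teak, reed, fir, rose, ash, ivy, cedar.

mint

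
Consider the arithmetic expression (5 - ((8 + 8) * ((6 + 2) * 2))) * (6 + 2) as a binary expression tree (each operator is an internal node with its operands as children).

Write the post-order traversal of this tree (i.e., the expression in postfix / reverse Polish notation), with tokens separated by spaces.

Post-order on an expression tree gives postfix notation: for each operator, emit left operand, right operand, then the operator.

5 8 8 + 6 2 + 2 * * - 6 2 + *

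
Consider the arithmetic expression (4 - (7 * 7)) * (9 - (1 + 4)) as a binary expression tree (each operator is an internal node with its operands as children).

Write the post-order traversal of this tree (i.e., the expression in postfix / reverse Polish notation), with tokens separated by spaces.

Post-order on an expression tree gives postfix notation: for each operator, emit left operand, right operand, then the operator.

4 7 7 * - 9 1 4 + - *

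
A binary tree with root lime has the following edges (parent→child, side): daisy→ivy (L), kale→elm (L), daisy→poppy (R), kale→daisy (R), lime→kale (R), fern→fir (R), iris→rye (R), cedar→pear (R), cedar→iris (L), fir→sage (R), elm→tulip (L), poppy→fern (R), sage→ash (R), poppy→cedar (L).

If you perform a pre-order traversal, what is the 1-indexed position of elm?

Pre-order visits the node, then its left subtree, then its right subtree.
Visit lime.
At lime: no left child.
At lime: go right to kale.
  Visit kale.
  At kale: go left to elm.
    Visit elm.
    At elm: go left to tulip.
      tulip is a leaf — visit tulip.
    At elm: no right child.
  At kale: go right to daisy.
    Visit daisy.
    At daisy: go left to ivy.
      ivy is a leaf — visit ivy.
    At daisy: go right to poppy.
      Visit poppy.
      At poppy: go left to cedar.
        Visit cedar.
        At cedar: go left to iris.
          Visit iris.
          At iris: no left child.
          At iris: go right to rye.
            rye is a leaf — visit rye.
        At cedar: go right to pear.
          pear is a leaf — visit pear.
      At poppy: go right to fern.
        Visit fern.
        At fern: no left child.
        At fern: go right to fir.
          Visit fir.
          At fir: no left child.
          At fir: go right to sage.
            Visit sage.
            At sage: no left child.
            At sage: go right to ash.
              ash is a leaf — visit ash.
Full pre-order sequence: lime, kale, elm, tulip, daisy, ivy, poppy, cedar, iris, rye, pear, fern, fir, sage, ash.

3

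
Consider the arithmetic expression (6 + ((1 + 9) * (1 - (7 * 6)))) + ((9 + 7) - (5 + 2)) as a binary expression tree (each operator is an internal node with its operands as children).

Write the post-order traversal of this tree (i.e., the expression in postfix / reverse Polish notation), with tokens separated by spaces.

Post-order on an expression tree gives postfix notation: for each operator, emit left operand, right operand, then the operator.

6 1 9 + 1 7 6 * - * + 9 7 + 5 2 + - +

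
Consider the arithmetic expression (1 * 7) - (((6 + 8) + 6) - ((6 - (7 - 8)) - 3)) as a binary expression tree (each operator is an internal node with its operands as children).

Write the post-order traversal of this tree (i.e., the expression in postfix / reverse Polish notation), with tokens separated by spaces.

1 7 * 6 8 + 6 + 6 7 8 - - 3 - - -

Post-order on an expression tree gives postfix notation: for each operator, emit left operand, right operand, then the operator.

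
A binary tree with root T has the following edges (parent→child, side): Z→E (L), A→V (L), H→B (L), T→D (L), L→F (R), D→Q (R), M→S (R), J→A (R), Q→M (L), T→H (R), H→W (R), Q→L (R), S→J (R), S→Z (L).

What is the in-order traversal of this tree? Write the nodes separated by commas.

D, M, E, Z, S, J, V, A, Q, L, F, T, B, H, W

In-order visits the left subtree, then the node, then the right subtree.
At T: go left to D.
  At D: no left child.
  Visit D.
  At D: go right to Q.
    At Q: go left to M.
      At M: no left child.
      Visit M.
      At M: go right to S.
        At S: go left to Z.
          At Z: go left to E.
            E is a leaf — visit E.
          Visit Z.
          At Z: no right child.
        Visit S.
        At S: go right to J.
          At J: no left child.
          Visit J.
          At J: go right to A.
            At A: go left to V.
              V is a leaf — visit V.
            Visit A.
            At A: no right child.
    Visit Q.
    At Q: go right to L.
      At L: no left child.
      Visit L.
      At L: go right to F.
        F is a leaf — visit F.
Visit T.
At T: go right to H.
  At H: go left to B.
    B is a leaf — visit B.
  Visit H.
  At H: go right to W.
    W is a leaf — visit W.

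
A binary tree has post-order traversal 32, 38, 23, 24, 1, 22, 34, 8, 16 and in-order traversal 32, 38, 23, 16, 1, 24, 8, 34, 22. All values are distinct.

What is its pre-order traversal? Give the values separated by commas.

The last element of post-order is the root; it splits in-order into left and right subtrees.
Root 16: left subtree has 3 nodes {32, 38, 23}, right has 5 {1, 24, 8, 34, 22}.
  Root 23: left subtree has 2 nodes {32, 38}, right has 0 { }.
    Root 38: left subtree has 1 node {32}, right has 0 { }.
  Root 8: left subtree has 2 nodes {1, 24}, right has 2 {34, 22}.
    Root 1: left subtree has 0 nodes { }, right has 1 {24}.
    Root 34: left subtree has 0 nodes { }, right has 1 {22}.

16, 23, 38, 32, 8, 1, 24, 34, 22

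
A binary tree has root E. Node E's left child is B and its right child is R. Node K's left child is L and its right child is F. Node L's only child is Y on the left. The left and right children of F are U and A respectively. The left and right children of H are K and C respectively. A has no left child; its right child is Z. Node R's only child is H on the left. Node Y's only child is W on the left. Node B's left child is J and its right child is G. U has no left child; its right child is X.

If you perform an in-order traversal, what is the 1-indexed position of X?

In-order visits the left subtree, then the node, then the right subtree.
At E: go left to B.
  At B: go left to J.
    J is a leaf — visit J.
  Visit B.
  At B: go right to G.
    G is a leaf — visit G.
Visit E.
At E: go right to R.
  At R: go left to H.
    At H: go left to K.
      At K: go left to L.
        At L: go left to Y.
          At Y: go left to W.
            W is a leaf — visit W.
          Visit Y.
          At Y: no right child.
        Visit L.
        At L: no right child.
      Visit K.
      At K: go right to F.
        At F: go left to U.
          At U: no left child.
          Visit U.
          At U: go right to X.
            X is a leaf — visit X.
        Visit F.
        At F: go right to A.
          At A: no left child.
          Visit A.
          At A: go right to Z.
            Z is a leaf — visit Z.
    Visit H.
    At H: go right to C.
      C is a leaf — visit C.
  Visit R.
  At R: no right child.
Full in-order sequence: J, B, G, E, W, Y, L, K, U, X, F, A, Z, H, C, R.

10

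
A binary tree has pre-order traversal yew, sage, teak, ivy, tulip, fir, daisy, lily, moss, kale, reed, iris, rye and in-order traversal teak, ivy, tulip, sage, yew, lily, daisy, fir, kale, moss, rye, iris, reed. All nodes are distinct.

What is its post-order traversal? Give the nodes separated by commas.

The first element of pre-order is the root; it splits in-order into left and right subtrees.
Root yew: left subtree has 4 nodes {teak, ivy, tulip, sage}, right has 8 {lily, daisy, fir, kale, moss, rye, iris, reed}.
  Root sage: left subtree has 3 nodes {teak, ivy, tulip}, right has 0 { }.
    Root teak: left subtree has 0 nodes { }, right has 2 {ivy, tulip}.
      Root ivy: left subtree has 0 nodes { }, right has 1 {tulip}.
  Root fir: left subtree has 2 nodes {lily, daisy}, right has 5 {kale, moss, rye, iris, reed}.
    Root daisy: left subtree has 1 node {lily}, right has 0 { }.
    Root moss: left subtree has 1 node {kale}, right has 3 {rye, iris, reed}.
      Root reed: left subtree has 2 nodes {rye, iris}, right has 0 { }.
        Root iris: left subtree has 1 node {rye}, right has 0 { }.

tulip, ivy, teak, sage, lily, daisy, kale, rye, iris, reed, moss, fir, yew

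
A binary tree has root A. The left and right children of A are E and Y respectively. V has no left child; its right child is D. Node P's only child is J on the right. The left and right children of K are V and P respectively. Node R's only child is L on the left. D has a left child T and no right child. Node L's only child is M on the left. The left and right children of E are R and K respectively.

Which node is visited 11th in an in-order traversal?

A

In-order visits the left subtree, then the node, then the right subtree.
At A: go left to E.
  At E: go left to R.
    At R: go left to L.
      At L: go left to M.
        M is a leaf — visit M.
      Visit L.
      At L: no right child.
    Visit R.
    At R: no right child.
  Visit E.
  At E: go right to K.
    At K: go left to V.
      At V: no left child.
      Visit V.
      At V: go right to D.
        At D: go left to T.
          T is a leaf — visit T.
        Visit D.
        At D: no right child.
    Visit K.
    At K: go right to P.
      At P: no left child.
      Visit P.
      At P: go right to J.
        J is a leaf — visit J.
Visit A.
At A: go right to Y.
  Y is a leaf — visit Y.
Full in-order sequence: M, L, R, E, V, T, D, K, P, J, A, Y.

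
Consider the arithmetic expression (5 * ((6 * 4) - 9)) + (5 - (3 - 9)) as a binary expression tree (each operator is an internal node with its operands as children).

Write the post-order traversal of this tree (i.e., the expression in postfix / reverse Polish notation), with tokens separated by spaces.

Post-order on an expression tree gives postfix notation: for each operator, emit left operand, right operand, then the operator.

5 6 4 * 9 - * 5 3 9 - - +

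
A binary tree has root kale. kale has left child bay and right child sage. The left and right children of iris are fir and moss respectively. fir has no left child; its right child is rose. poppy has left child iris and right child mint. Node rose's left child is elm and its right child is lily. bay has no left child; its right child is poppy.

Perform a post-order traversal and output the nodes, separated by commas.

elm, lily, rose, fir, moss, iris, mint, poppy, bay, sage, kale

Post-order visits the left subtree, then the right subtree, then the node.
At kale: go left to bay.
  At bay: no left child.
  At bay: go right to poppy.
    At poppy: go left to iris.
      At iris: go left to fir.
        At fir: no left child.
        At fir: go right to rose.
          At rose: go left to elm.
            elm is a leaf — visit elm.
          At rose: go right to lily.
            lily is a leaf — visit lily.
          Visit rose.
        Visit fir.
      At iris: go right to moss.
        moss is a leaf — visit moss.
      Visit iris.
    At poppy: go right to mint.
      mint is a leaf — visit mint.
    Visit poppy.
  Visit bay.
At kale: go right to sage.
  sage is a leaf — visit sage.
Visit kale.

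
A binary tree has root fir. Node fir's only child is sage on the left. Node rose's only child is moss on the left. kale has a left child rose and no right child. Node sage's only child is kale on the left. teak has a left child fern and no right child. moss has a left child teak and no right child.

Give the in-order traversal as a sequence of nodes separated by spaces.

fern teak moss rose kale sage fir

In-order visits the left subtree, then the node, then the right subtree.
At fir: go left to sage.
  At sage: go left to kale.
    At kale: go left to rose.
      At rose: go left to moss.
        At moss: go left to teak.
          At teak: go left to fern.
            fern is a leaf — visit fern.
          Visit teak.
          At teak: no right child.
        Visit moss.
        At moss: no right child.
      Visit rose.
      At rose: no right child.
    Visit kale.
    At kale: no right child.
  Visit sage.
  At sage: no right child.
Visit fir.
At fir: no right child.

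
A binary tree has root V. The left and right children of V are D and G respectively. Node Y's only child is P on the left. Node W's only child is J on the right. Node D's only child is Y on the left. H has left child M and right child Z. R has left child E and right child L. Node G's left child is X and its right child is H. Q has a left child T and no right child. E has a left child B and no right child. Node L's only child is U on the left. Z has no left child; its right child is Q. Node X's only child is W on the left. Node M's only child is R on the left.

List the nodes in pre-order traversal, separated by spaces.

Pre-order visits the node, then its left subtree, then its right subtree.
Visit V.
At V: go left to D.
  Visit D.
  At D: go left to Y.
    Visit Y.
    At Y: go left to P.
      P is a leaf — visit P.
    At Y: no right child.
  At D: no right child.
At V: go right to G.
  Visit G.
  At G: go left to X.
    Visit X.
    At X: go left to W.
      Visit W.
      At W: no left child.
      At W: go right to J.
        J is a leaf — visit J.
    At X: no right child.
  At G: go right to H.
    Visit H.
    At H: go left to M.
      Visit M.
      At M: go left to R.
        Visit R.
        At R: go left to E.
          Visit E.
          At E: go left to B.
            B is a leaf — visit B.
          At E: no right child.
        At R: go right to L.
          Visit L.
          At L: go left to U.
            U is a leaf — visit U.
          At L: no right child.
      At M: no right child.
    At H: go right to Z.
      Visit Z.
      At Z: no left child.
      At Z: go right to Q.
        Visit Q.
        At Q: go left to T.
          T is a leaf — visit T.
        At Q: no right child.

V D Y P G X W J H M R E B L U Z Q T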